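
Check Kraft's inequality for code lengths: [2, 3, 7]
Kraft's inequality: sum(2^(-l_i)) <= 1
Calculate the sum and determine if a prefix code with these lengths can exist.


Sum = 2^(-2) + 2^(-3) + 2^(-7)
    = 0.25 + 0.125 + 0.0078125
    = 49/128 = 0.3828125
Since 0.3828125 <= 1, Kraft's inequality IS satisfied.
A prefix code with these lengths CAN exist.

Kraft sum = 0.3828125. Satisfied.


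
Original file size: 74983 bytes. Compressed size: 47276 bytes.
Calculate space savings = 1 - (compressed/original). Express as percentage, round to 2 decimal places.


ratio = compressed/original = 47276/74983 = 0.63049
savings = 1 - ratio = 1 - 0.63049 = 0.36951
as a percentage: 0.36951 * 100 = 36.95%

Space savings = 1 - 47276/74983 = 36.95%


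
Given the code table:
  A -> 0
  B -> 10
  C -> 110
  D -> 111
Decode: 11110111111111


Decoding:
111 -> D
10 -> B
111 -> D
111 -> D
111 -> D


Result: DBDDD


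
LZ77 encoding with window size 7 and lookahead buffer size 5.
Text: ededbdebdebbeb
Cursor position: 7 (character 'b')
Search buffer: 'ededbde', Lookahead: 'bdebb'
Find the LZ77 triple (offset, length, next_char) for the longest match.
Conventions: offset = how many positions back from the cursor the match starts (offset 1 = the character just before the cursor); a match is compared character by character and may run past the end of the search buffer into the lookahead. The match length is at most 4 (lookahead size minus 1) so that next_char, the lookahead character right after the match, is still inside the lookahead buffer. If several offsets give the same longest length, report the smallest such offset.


Try each offset into the search buffer:
  offset=1 (pos 6, char 'e'): match length 0
  offset=2 (pos 5, char 'd'): match length 0
  offset=3 (pos 4, char 'b'): match length 4
  offset=4 (pos 3, char 'd'): match length 0
  offset=5 (pos 2, char 'e'): match length 0
  offset=6 (pos 1, char 'd'): match length 0
  offset=7 (pos 0, char 'e'): match length 0
Longest match has length 4 at offset 3.
next_char = character at position 7 + 4 = 11 -> 'b'

Best match: offset=3, length=4 (matching 'bdeb' starting at position 4)
LZ77 triple: (3, 4, 'b')


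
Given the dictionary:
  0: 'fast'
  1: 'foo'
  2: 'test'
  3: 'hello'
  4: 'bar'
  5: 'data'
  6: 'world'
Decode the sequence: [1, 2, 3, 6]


Look up each index in the dictionary:
  1 -> 'foo'
  2 -> 'test'
  3 -> 'hello'
  6 -> 'world'

Decoded: "foo test hello world"


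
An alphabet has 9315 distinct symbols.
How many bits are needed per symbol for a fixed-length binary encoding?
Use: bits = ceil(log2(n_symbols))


log2(9315) = 13.1853
Bracket: 2^13 = 8192 < 9315 <= 2^14 = 16384
So ceil(log2(9315)) = 14

bits = ceil(log2(9315)) = ceil(13.1853) = 14 bits


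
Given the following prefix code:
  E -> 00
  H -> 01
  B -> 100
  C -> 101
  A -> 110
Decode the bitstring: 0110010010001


Decoding step by step:
Bits 01 -> H
Bits 100 -> B
Bits 100 -> B
Bits 100 -> B
Bits 01 -> H


Decoded message: HBBBH


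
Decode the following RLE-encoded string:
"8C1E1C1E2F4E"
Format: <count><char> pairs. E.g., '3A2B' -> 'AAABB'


Expanding each <count><char> pair:
  8C -> 'CCCCCCCC'
  1E -> 'E'
  1C -> 'C'
  1E -> 'E'
  2F -> 'FF'
  4E -> 'EEEE'

Decoded = CCCCCCCCECEFFEEEE


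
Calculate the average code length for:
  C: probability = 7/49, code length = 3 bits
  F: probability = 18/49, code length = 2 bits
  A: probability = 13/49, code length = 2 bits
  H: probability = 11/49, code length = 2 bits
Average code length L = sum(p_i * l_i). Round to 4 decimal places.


Weighted contributions p_i * l_i:
  C: (7/49) * 3 = 21/49
  F: (18/49) * 2 = 36/49
  A: (13/49) * 2 = 26/49
  H: (11/49) * 2 = 22/49
Sum = (21 + 36 + 26 + 22)/49 = 105/49

L = 105/49 = 2.1429 bits/symbol


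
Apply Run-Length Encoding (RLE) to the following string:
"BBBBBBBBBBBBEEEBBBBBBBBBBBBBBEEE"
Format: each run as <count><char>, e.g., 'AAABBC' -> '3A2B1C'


Scanning runs left to right:
  i=0: run of 'B' x 12 -> '12B'
  i=12: run of 'E' x 3 -> '3E'
  i=15: run of 'B' x 14 -> '14B'
  i=29: run of 'E' x 3 -> '3E'

RLE = 12B3E14B3E


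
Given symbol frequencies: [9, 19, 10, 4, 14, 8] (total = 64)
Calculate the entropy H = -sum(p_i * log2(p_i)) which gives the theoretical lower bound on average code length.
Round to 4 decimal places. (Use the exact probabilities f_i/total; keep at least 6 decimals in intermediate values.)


Per-symbol terms -p_i * log2(p_i) with p_i = f_i/64:
  p = 9/64 = 0.140625: log2(p) = -2.830075, -p*log2(p) = 0.397979
  p = 19/64 = 0.296875: log2(p) = -1.752072, -p*log2(p) = 0.520147
  p = 10/64 = 0.156250: log2(p) = -2.678072, -p*log2(p) = 0.418449
  p = 4/64 = 0.062500: log2(p) = -4.000000, -p*log2(p) = 0.250000
  p = 14/64 = 0.218750: log2(p) = -2.192645, -p*log2(p) = 0.479641
  p = 8/64 = 0.125000: log2(p) = -3.000000, -p*log2(p) = 0.375000
H = 0.397979 + 0.520147 + 0.418449 + 0.250000 + 0.479641 + 0.375000 = 2.441216

H = 2.4412 bits/symbol


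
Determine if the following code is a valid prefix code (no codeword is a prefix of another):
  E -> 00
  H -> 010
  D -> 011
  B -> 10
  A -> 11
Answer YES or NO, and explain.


Checking each pair (does one codeword prefix another?):
  E='00' vs H='010': no prefix
  E='00' vs D='011': no prefix
  E='00' vs B='10': no prefix
  E='00' vs A='11': no prefix
  H='010' vs E='00': no prefix
  H='010' vs D='011': no prefix
  H='010' vs B='10': no prefix
  H='010' vs A='11': no prefix
  D='011' vs E='00': no prefix
  D='011' vs H='010': no prefix
  D='011' vs B='10': no prefix
  D='011' vs A='11': no prefix
  B='10' vs E='00': no prefix
  B='10' vs H='010': no prefix
  B='10' vs D='011': no prefix
  B='10' vs A='11': no prefix
  A='11' vs E='00': no prefix
  A='11' vs H='010': no prefix
  A='11' vs D='011': no prefix
  A='11' vs B='10': no prefix
No violation found over all pairs.

YES -- this is a valid prefix code. No codeword is a prefix of any other codeword.


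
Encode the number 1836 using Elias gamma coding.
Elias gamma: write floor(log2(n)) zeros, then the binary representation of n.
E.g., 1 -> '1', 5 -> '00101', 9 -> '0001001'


num_bits = floor(log2(1836)) + 1 = 11
leading_zeros = num_bits - 1 = 10
binary(1836) = 11100101100

Elias gamma(1836) = '0000000000' + '11100101100' = 000000000011100101100 (21 bits)


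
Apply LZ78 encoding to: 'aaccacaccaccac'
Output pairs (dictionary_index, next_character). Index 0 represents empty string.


LZ78 encoding steps:
Dictionary: {0: ''}
Step 1: w='' (idx 0), next='a' -> output (0, 'a'), add 'a' as idx 1
Step 2: w='a' (idx 1), next='c' -> output (1, 'c'), add 'ac' as idx 2
Step 3: w='' (idx 0), next='c' -> output (0, 'c'), add 'c' as idx 3
Step 4: w='ac' (idx 2), next='a' -> output (2, 'a'), add 'aca' as idx 4
Step 5: w='c' (idx 3), next='c' -> output (3, 'c'), add 'cc' as idx 5
Step 6: w='ac' (idx 2), next='c' -> output (2, 'c'), add 'acc' as idx 6
Step 7: w='ac' (idx 2), end of input -> output (2, '')


Encoded: [(0, 'a'), (1, 'c'), (0, 'c'), (2, 'a'), (3, 'c'), (2, 'c'), (2, '')]


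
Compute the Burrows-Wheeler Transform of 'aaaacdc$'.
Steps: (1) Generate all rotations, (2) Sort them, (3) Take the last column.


Rotations (sorted):
  0: $aaaacdc -> last char: c
  1: aaaacdc$ -> last char: $
  2: aaacdc$a -> last char: a
  3: aacdc$aa -> last char: a
  4: acdc$aaa -> last char: a
  5: c$aaaacd -> last char: d
  6: cdc$aaaa -> last char: a
  7: dc$aaaac -> last char: c


BWT = c$aaadac


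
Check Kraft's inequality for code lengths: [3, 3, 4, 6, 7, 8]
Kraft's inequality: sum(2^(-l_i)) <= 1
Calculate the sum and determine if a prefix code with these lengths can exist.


Sum = 2^(-3) + 2^(-3) + 2^(-4) + 2^(-6) + 2^(-7) + 2^(-8)
    = 0.125 + 0.125 + 0.0625 + 0.015625 + 0.0078125 + 0.00390625
    = 87/256 = 0.33984375
Since 0.33984375 <= 1, Kraft's inequality IS satisfied.
A prefix code with these lengths CAN exist.

Kraft sum = 0.33984375. Satisfied.


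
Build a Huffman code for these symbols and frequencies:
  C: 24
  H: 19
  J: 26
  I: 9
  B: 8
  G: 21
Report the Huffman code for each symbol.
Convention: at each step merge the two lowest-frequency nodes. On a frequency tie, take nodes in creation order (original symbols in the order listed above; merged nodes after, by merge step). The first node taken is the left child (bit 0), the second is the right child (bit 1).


Huffman tree construction:
Step 1: Merge B(8) + I(9) = 17
Step 2: Merge (B+I)(17) + H(19) = 36
Step 3: Merge G(21) + C(24) = 45
Step 4: Merge J(26) + ((B+I)+H)(36) = 62
Step 5: Merge (G+C)(45) + (J+((B+I)+H))(62) = 107
Read each symbol's code off the tree from the root (left child = 0, right child = 1).

Codes:
  C: 01 (length 2)
  H: 111 (length 3)
  J: 10 (length 2)
  I: 1101 (length 4)
  B: 1100 (length 4)
  G: 00 (length 2)
Average code length: 267/107 = 2.4953 bits/symbol


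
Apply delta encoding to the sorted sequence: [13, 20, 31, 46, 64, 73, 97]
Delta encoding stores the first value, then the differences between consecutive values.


First value: 13
Deltas:
  20 - 13 = 7
  31 - 20 = 11
  46 - 31 = 15
  64 - 46 = 18
  73 - 64 = 9
  97 - 73 = 24


Delta encoded: [13, 7, 11, 15, 18, 9, 24]


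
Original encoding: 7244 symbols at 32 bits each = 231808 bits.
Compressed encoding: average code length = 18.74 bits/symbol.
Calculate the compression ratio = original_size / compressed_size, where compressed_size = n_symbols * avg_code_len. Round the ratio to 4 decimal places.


original_size = n_symbols * orig_bits = 7244 * 32 = 231808 bits
compressed_size = n_symbols * avg_code_len = 7244 * 18.74 = 135752.56 bits
ratio = original_size / compressed_size = 231808 / 135752.56 = 1.7076

Compression ratio = 1.7076


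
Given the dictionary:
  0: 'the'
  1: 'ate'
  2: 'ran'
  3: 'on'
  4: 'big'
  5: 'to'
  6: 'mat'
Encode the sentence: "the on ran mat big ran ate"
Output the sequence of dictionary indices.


Look up each word in the dictionary:
  'the' -> 0
  'on' -> 3
  'ran' -> 2
  'mat' -> 6
  'big' -> 4
  'ran' -> 2
  'ate' -> 1

Encoded: [0, 3, 2, 6, 4, 2, 1]


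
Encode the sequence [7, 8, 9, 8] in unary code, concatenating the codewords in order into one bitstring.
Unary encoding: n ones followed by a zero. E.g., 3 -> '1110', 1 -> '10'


Encode each number as n ones followed by a terminating 0:
  7 -> 11111110 (8 bits)
  8 -> 111111110 (9 bits)
  9 -> 1111111110 (10 bits)
  8 -> 111111110 (9 bits)
Total length = 8 + 9 + 10 + 9 = 36 bits.

Unary([7, 8, 9, 8]) = 111111101111111101111111110111111110 (36 bits)


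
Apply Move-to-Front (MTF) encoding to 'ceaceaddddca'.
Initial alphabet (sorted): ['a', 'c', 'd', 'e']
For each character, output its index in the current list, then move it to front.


MTF encoding:
'c': index 1 in ['a', 'c', 'd', 'e'] -> ['c', 'a', 'd', 'e']
'e': index 3 in ['c', 'a', 'd', 'e'] -> ['e', 'c', 'a', 'd']
'a': index 2 in ['e', 'c', 'a', 'd'] -> ['a', 'e', 'c', 'd']
'c': index 2 in ['a', 'e', 'c', 'd'] -> ['c', 'a', 'e', 'd']
'e': index 2 in ['c', 'a', 'e', 'd'] -> ['e', 'c', 'a', 'd']
'a': index 2 in ['e', 'c', 'a', 'd'] -> ['a', 'e', 'c', 'd']
'd': index 3 in ['a', 'e', 'c', 'd'] -> ['d', 'a', 'e', 'c']
'd': index 0 in ['d', 'a', 'e', 'c'] -> ['d', 'a', 'e', 'c']
'd': index 0 in ['d', 'a', 'e', 'c'] -> ['d', 'a', 'e', 'c']
'd': index 0 in ['d', 'a', 'e', 'c'] -> ['d', 'a', 'e', 'c']
'c': index 3 in ['d', 'a', 'e', 'c'] -> ['c', 'd', 'a', 'e']
'a': index 2 in ['c', 'd', 'a', 'e'] -> ['a', 'c', 'd', 'e']


Output: [1, 3, 2, 2, 2, 2, 3, 0, 0, 0, 3, 2]


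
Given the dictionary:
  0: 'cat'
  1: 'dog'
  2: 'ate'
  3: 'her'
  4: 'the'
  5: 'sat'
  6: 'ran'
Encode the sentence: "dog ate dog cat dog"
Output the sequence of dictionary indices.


Look up each word in the dictionary:
  'dog' -> 1
  'ate' -> 2
  'dog' -> 1
  'cat' -> 0
  'dog' -> 1

Encoded: [1, 2, 1, 0, 1]


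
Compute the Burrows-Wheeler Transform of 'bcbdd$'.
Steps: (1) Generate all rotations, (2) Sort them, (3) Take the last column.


Rotations (sorted):
  0: $bcbdd -> last char: d
  1: bcbdd$ -> last char: $
  2: bdd$bc -> last char: c
  3: cbdd$b -> last char: b
  4: d$bcbd -> last char: d
  5: dd$bcb -> last char: b


BWT = d$cbdb


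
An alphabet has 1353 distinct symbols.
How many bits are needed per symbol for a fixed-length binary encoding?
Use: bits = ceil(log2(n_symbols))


log2(1353) = 10.4019
Bracket: 2^10 = 1024 < 1353 <= 2^11 = 2048
So ceil(log2(1353)) = 11

bits = ceil(log2(1353)) = ceil(10.4019) = 11 bits


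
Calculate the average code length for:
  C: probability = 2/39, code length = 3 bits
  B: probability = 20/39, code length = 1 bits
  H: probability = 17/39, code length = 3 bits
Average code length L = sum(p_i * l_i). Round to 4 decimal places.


Weighted contributions p_i * l_i:
  C: (2/39) * 3 = 6/39
  B: (20/39) * 1 = 20/39
  H: (17/39) * 3 = 51/39
Sum = (6 + 20 + 51)/39 = 77/39

L = 77/39 = 1.9744 bits/symbol


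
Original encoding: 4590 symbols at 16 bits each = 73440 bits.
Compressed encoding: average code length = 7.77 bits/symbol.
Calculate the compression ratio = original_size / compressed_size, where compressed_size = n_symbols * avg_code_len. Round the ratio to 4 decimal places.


original_size = n_symbols * orig_bits = 4590 * 16 = 73440 bits
compressed_size = n_symbols * avg_code_len = 4590 * 7.77 = 35664.3 bits
ratio = original_size / compressed_size = 73440 / 35664.3 = 2.0592

Compression ratio = 2.0592


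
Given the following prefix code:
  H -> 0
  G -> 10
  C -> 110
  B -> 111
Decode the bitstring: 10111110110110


Decoding step by step:
Bits 10 -> G
Bits 111 -> B
Bits 110 -> C
Bits 110 -> C
Bits 110 -> C


Decoded message: GBCCC


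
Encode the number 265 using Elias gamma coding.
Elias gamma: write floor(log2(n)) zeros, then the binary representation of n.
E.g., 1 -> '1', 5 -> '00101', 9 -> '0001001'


num_bits = floor(log2(265)) + 1 = 9
leading_zeros = num_bits - 1 = 8
binary(265) = 100001001

Elias gamma(265) = '00000000' + '100001001' = 00000000100001001 (17 bits)


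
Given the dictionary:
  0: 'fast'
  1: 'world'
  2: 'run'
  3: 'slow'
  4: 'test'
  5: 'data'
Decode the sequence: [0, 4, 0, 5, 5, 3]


Look up each index in the dictionary:
  0 -> 'fast'
  4 -> 'test'
  0 -> 'fast'
  5 -> 'data'
  5 -> 'data'
  3 -> 'slow'

Decoded: "fast test fast data data slow"


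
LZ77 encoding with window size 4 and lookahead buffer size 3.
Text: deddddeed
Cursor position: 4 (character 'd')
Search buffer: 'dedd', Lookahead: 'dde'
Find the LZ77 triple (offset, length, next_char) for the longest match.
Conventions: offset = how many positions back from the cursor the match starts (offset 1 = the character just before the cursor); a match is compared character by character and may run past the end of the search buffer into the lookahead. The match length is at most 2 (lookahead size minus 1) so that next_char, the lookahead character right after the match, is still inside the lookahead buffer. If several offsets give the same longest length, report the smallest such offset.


Try each offset into the search buffer:
  offset=1 (pos 3, char 'd'): match length 2
  offset=2 (pos 2, char 'd'): match length 2
  offset=3 (pos 1, char 'e'): match length 0
  offset=4 (pos 0, char 'd'): match length 1
Longest match has length 2, found at offsets 1, 2; take the smallest, offset 1.
next_char = character at position 4 + 2 = 6 -> 'e'

Best match: offset=1, length=2 (matching 'dd' starting at position 3)
LZ77 triple: (1, 2, 'e')


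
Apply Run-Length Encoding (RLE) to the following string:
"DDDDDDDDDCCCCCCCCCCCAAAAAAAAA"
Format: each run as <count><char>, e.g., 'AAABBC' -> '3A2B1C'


Scanning runs left to right:
  i=0: run of 'D' x 9 -> '9D'
  i=9: run of 'C' x 11 -> '11C'
  i=20: run of 'A' x 9 -> '9A'

RLE = 9D11C9A


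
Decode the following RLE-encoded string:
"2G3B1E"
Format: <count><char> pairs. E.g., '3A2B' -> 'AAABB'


Expanding each <count><char> pair:
  2G -> 'GG'
  3B -> 'BBB'
  1E -> 'E'

Decoded = GGBBBE


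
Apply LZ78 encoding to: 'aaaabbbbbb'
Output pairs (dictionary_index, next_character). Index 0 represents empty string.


LZ78 encoding steps:
Dictionary: {0: ''}
Step 1: w='' (idx 0), next='a' -> output (0, 'a'), add 'a' as idx 1
Step 2: w='a' (idx 1), next='a' -> output (1, 'a'), add 'aa' as idx 2
Step 3: w='a' (idx 1), next='b' -> output (1, 'b'), add 'ab' as idx 3
Step 4: w='' (idx 0), next='b' -> output (0, 'b'), add 'b' as idx 4
Step 5: w='b' (idx 4), next='b' -> output (4, 'b'), add 'bb' as idx 5
Step 6: w='bb' (idx 5), end of input -> output (5, '')


Encoded: [(0, 'a'), (1, 'a'), (1, 'b'), (0, 'b'), (4, 'b'), (5, '')]


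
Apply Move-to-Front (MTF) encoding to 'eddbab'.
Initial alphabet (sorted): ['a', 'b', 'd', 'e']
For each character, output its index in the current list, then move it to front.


MTF encoding:
'e': index 3 in ['a', 'b', 'd', 'e'] -> ['e', 'a', 'b', 'd']
'd': index 3 in ['e', 'a', 'b', 'd'] -> ['d', 'e', 'a', 'b']
'd': index 0 in ['d', 'e', 'a', 'b'] -> ['d', 'e', 'a', 'b']
'b': index 3 in ['d', 'e', 'a', 'b'] -> ['b', 'd', 'e', 'a']
'a': index 3 in ['b', 'd', 'e', 'a'] -> ['a', 'b', 'd', 'e']
'b': index 1 in ['a', 'b', 'd', 'e'] -> ['b', 'a', 'd', 'e']


Output: [3, 3, 0, 3, 3, 1]


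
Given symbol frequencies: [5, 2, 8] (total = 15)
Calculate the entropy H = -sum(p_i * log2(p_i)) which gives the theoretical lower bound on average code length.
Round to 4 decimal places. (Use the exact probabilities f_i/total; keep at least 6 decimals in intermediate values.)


Per-symbol terms -p_i * log2(p_i) with p_i = f_i/15:
  p = 5/15 = 0.333333: log2(p) = -1.584963, -p*log2(p) = 0.528321
  p = 2/15 = 0.133333: log2(p) = -2.906891, -p*log2(p) = 0.387585
  p = 8/15 = 0.533333: log2(p) = -0.906891, -p*log2(p) = 0.483675
H = 0.528321 + 0.387585 + 0.483675 = 1.399581

H = 1.3996 bits/symbol


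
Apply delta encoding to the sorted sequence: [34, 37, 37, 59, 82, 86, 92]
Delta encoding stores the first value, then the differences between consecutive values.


First value: 34
Deltas:
  37 - 34 = 3
  37 - 37 = 0
  59 - 37 = 22
  82 - 59 = 23
  86 - 82 = 4
  92 - 86 = 6


Delta encoded: [34, 3, 0, 22, 23, 4, 6]


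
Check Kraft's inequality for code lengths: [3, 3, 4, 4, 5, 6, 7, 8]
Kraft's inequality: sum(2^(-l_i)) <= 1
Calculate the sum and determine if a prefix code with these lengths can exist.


Sum = 2^(-3) + 2^(-3) + 2^(-4) + 2^(-4) + 2^(-5) + 2^(-6) + 2^(-7) + 2^(-8)
    = 0.125 + 0.125 + 0.0625 + 0.0625 + 0.03125 + 0.015625 + 0.0078125 + 0.00390625
    = 111/256 = 0.43359375
Since 0.43359375 <= 1, Kraft's inequality IS satisfied.
A prefix code with these lengths CAN exist.

Kraft sum = 0.43359375. Satisfied.


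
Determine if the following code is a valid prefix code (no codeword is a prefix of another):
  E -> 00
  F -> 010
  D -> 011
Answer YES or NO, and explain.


Checking each pair (does one codeword prefix another?):
  E='00' vs F='010': no prefix
  E='00' vs D='011': no prefix
  F='010' vs E='00': no prefix
  F='010' vs D='011': no prefix
  D='011' vs E='00': no prefix
  D='011' vs F='010': no prefix
No violation found over all pairs.

YES -- this is a valid prefix code. No codeword is a prefix of any other codeword.


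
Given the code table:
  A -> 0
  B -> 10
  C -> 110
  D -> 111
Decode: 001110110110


Decoding:
0 -> A
0 -> A
111 -> D
0 -> A
110 -> C
110 -> C


Result: AADACC


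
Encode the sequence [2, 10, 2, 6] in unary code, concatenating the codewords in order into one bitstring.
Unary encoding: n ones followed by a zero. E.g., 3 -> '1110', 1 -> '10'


Encode each number as n ones followed by a terminating 0:
  2 -> 110 (3 bits)
  10 -> 11111111110 (11 bits)
  2 -> 110 (3 bits)
  6 -> 1111110 (7 bits)
Total length = 3 + 11 + 3 + 7 = 24 bits.

Unary([2, 10, 2, 6]) = 110111111111101101111110 (24 bits)


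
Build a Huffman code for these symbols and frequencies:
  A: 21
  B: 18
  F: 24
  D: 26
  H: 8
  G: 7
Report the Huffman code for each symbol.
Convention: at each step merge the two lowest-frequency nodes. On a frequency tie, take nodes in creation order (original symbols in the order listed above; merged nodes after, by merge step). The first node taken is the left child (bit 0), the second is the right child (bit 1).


Huffman tree construction:
Step 1: Merge G(7) + H(8) = 15
Step 2: Merge (G+H)(15) + B(18) = 33
Step 3: Merge A(21) + F(24) = 45
Step 4: Merge D(26) + ((G+H)+B)(33) = 59
Step 5: Merge (A+F)(45) + (D+((G+H)+B))(59) = 104
Read each symbol's code off the tree from the root (left child = 0, right child = 1).

Codes:
  A: 00 (length 2)
  B: 111 (length 3)
  F: 01 (length 2)
  D: 10 (length 2)
  H: 1101 (length 4)
  G: 1100 (length 4)
Average code length: 256/104 = 2.4615 bits/symbol


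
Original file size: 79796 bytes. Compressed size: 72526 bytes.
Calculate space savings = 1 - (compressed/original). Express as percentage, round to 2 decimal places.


ratio = compressed/original = 72526/79796 = 0.908893
savings = 1 - ratio = 1 - 0.908893 = 0.091107
as a percentage: 0.091107 * 100 = 9.11%

Space savings = 1 - 72526/79796 = 9.11%


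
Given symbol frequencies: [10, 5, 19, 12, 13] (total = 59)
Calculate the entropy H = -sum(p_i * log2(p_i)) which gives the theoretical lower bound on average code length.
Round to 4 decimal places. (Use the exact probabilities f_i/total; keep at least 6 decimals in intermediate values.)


Per-symbol terms -p_i * log2(p_i) with p_i = f_i/59:
  p = 10/59 = 0.169492: log2(p) = -2.560715, -p*log2(p) = 0.434019
  p = 5/59 = 0.084746: log2(p) = -3.560715, -p*log2(p) = 0.301756
  p = 19/59 = 0.322034: log2(p) = -1.634716, -p*log2(p) = 0.526434
  p = 12/59 = 0.203390: log2(p) = -2.297681, -p*log2(p) = 0.467325
  p = 13/59 = 0.220339: log2(p) = -2.182203, -p*log2(p) = 0.480824
H = 0.434019 + 0.301756 + 0.526434 + 0.467325 + 0.480824 = 2.210358

H = 2.2104 bits/symbol


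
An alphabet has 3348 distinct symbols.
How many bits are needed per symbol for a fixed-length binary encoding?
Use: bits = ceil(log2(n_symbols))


log2(3348) = 11.7091
Bracket: 2^11 = 2048 < 3348 <= 2^12 = 4096
So ceil(log2(3348)) = 12

bits = ceil(log2(3348)) = ceil(11.7091) = 12 bits


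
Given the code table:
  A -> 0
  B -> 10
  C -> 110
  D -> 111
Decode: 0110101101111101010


Decoding:
0 -> A
110 -> C
10 -> B
110 -> C
111 -> D
110 -> C
10 -> B
10 -> B


Result: ACBCDCBB


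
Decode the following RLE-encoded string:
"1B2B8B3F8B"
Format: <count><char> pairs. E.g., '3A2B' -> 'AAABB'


Expanding each <count><char> pair:
  1B -> 'B'
  2B -> 'BB'
  8B -> 'BBBBBBBB'
  3F -> 'FFF'
  8B -> 'BBBBBBBB'

Decoded = BBBBBBBBBBBFFFBBBBBBBB


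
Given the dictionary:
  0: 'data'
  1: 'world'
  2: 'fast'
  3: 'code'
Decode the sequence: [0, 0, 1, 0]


Look up each index in the dictionary:
  0 -> 'data'
  0 -> 'data'
  1 -> 'world'
  0 -> 'data'

Decoded: "data data world data"


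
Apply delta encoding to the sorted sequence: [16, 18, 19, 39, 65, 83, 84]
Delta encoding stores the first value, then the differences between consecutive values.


First value: 16
Deltas:
  18 - 16 = 2
  19 - 18 = 1
  39 - 19 = 20
  65 - 39 = 26
  83 - 65 = 18
  84 - 83 = 1


Delta encoded: [16, 2, 1, 20, 26, 18, 1]


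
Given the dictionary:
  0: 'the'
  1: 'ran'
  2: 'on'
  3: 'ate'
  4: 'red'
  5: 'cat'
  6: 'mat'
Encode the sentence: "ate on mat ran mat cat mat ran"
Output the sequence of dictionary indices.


Look up each word in the dictionary:
  'ate' -> 3
  'on' -> 2
  'mat' -> 6
  'ran' -> 1
  'mat' -> 6
  'cat' -> 5
  'mat' -> 6
  'ran' -> 1

Encoded: [3, 2, 6, 1, 6, 5, 6, 1]


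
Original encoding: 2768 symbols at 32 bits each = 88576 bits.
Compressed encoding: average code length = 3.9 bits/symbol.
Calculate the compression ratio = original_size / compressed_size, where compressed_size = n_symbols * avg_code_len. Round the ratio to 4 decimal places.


original_size = n_symbols * orig_bits = 2768 * 32 = 88576 bits
compressed_size = n_symbols * avg_code_len = 2768 * 3.9 = 10795.2 bits
ratio = original_size / compressed_size = 88576 / 10795.2 = 8.2051

Compression ratio = 8.2051


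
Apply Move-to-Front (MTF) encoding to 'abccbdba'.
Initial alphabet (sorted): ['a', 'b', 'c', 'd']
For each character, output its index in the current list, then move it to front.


MTF encoding:
'a': index 0 in ['a', 'b', 'c', 'd'] -> ['a', 'b', 'c', 'd']
'b': index 1 in ['a', 'b', 'c', 'd'] -> ['b', 'a', 'c', 'd']
'c': index 2 in ['b', 'a', 'c', 'd'] -> ['c', 'b', 'a', 'd']
'c': index 0 in ['c', 'b', 'a', 'd'] -> ['c', 'b', 'a', 'd']
'b': index 1 in ['c', 'b', 'a', 'd'] -> ['b', 'c', 'a', 'd']
'd': index 3 in ['b', 'c', 'a', 'd'] -> ['d', 'b', 'c', 'a']
'b': index 1 in ['d', 'b', 'c', 'a'] -> ['b', 'd', 'c', 'a']
'a': index 3 in ['b', 'd', 'c', 'a'] -> ['a', 'b', 'd', 'c']


Output: [0, 1, 2, 0, 1, 3, 1, 3]


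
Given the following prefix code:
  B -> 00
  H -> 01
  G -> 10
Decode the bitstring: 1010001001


Decoding step by step:
Bits 10 -> G
Bits 10 -> G
Bits 00 -> B
Bits 10 -> G
Bits 01 -> H


Decoded message: GGBGH


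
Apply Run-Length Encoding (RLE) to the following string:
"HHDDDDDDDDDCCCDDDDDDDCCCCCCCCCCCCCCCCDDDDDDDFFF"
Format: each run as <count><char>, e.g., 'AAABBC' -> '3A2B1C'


Scanning runs left to right:
  i=0: run of 'H' x 2 -> '2H'
  i=2: run of 'D' x 9 -> '9D'
  i=11: run of 'C' x 3 -> '3C'
  i=14: run of 'D' x 7 -> '7D'
  i=21: run of 'C' x 16 -> '16C'
  i=37: run of 'D' x 7 -> '7D'
  i=44: run of 'F' x 3 -> '3F'

RLE = 2H9D3C7D16C7D3F


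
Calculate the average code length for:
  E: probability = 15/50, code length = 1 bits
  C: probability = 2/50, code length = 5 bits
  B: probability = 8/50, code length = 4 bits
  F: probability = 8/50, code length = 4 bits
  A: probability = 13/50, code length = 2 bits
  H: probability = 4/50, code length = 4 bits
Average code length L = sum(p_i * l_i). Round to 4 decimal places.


Weighted contributions p_i * l_i:
  E: (15/50) * 1 = 15/50
  C: (2/50) * 5 = 10/50
  B: (8/50) * 4 = 32/50
  F: (8/50) * 4 = 32/50
  A: (13/50) * 2 = 26/50
  H: (4/50) * 4 = 16/50
Sum = (15 + 10 + 32 + 32 + 26 + 16)/50 = 131/50

L = 131/50 = 2.6200 bits/symbol


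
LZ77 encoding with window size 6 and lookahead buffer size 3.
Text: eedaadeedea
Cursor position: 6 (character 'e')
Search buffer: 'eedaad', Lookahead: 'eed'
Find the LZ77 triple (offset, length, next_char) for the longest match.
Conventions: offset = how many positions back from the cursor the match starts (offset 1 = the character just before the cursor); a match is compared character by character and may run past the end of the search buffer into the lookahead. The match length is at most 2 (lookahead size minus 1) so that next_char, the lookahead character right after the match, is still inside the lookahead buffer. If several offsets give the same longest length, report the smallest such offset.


Try each offset into the search buffer:
  offset=1 (pos 5, char 'd'): match length 0
  offset=2 (pos 4, char 'a'): match length 0
  offset=3 (pos 3, char 'a'): match length 0
  offset=4 (pos 2, char 'd'): match length 0
  offset=5 (pos 1, char 'e'): match length 1
  offset=6 (pos 0, char 'e'): match length 2
Longest match has length 2 at offset 6.
next_char = character at position 6 + 2 = 8 -> 'd'

Best match: offset=6, length=2 (matching 'ee' starting at position 0)
LZ77 triple: (6, 2, 'd')


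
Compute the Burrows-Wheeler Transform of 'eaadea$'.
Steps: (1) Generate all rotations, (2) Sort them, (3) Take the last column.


Rotations (sorted):
  0: $eaadea -> last char: a
  1: a$eaade -> last char: e
  2: aadea$e -> last char: e
  3: adea$ea -> last char: a
  4: dea$eaa -> last char: a
  5: ea$eaad -> last char: d
  6: eaadea$ -> last char: $


BWT = aeeaad$


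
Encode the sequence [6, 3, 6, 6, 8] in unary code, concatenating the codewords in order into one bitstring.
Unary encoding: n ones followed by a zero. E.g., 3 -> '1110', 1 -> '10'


Encode each number as n ones followed by a terminating 0:
  6 -> 1111110 (7 bits)
  3 -> 1110 (4 bits)
  6 -> 1111110 (7 bits)
  6 -> 1111110 (7 bits)
  8 -> 111111110 (9 bits)
Total length = 7 + 4 + 7 + 7 + 9 = 34 bits.

Unary([6, 3, 6, 6, 8]) = 1111110111011111101111110111111110 (34 bits)


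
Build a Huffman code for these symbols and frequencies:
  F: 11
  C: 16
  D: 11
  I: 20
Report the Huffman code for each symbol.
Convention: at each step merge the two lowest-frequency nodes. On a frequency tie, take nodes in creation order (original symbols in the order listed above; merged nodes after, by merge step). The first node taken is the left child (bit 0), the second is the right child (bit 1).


Huffman tree construction:
Step 1: Merge F(11) + D(11) = 22
Step 2: Merge C(16) + I(20) = 36
Step 3: Merge (F+D)(22) + (C+I)(36) = 58
Read each symbol's code off the tree from the root (left child = 0, right child = 1).

Codes:
  F: 00 (length 2)
  C: 10 (length 2)
  D: 01 (length 2)
  I: 11 (length 2)
Average code length: 116/58 = 2.0000 bits/symbol


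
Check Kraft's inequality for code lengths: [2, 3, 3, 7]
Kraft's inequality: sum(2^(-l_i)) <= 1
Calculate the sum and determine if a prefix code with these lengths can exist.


Sum = 2^(-2) + 2^(-3) + 2^(-3) + 2^(-7)
    = 0.25 + 0.125 + 0.125 + 0.0078125
    = 65/128 = 0.5078125
Since 0.5078125 <= 1, Kraft's inequality IS satisfied.
A prefix code with these lengths CAN exist.

Kraft sum = 0.5078125. Satisfied.


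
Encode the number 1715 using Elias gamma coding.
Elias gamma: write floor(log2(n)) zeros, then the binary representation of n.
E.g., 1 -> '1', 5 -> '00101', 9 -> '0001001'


num_bits = floor(log2(1715)) + 1 = 11
leading_zeros = num_bits - 1 = 10
binary(1715) = 11010110011

Elias gamma(1715) = '0000000000' + '11010110011' = 000000000011010110011 (21 bits)


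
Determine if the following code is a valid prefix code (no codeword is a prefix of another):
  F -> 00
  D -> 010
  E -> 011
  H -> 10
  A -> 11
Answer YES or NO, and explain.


Checking each pair (does one codeword prefix another?):
  F='00' vs D='010': no prefix
  F='00' vs E='011': no prefix
  F='00' vs H='10': no prefix
  F='00' vs A='11': no prefix
  D='010' vs F='00': no prefix
  D='010' vs E='011': no prefix
  D='010' vs H='10': no prefix
  D='010' vs A='11': no prefix
  E='011' vs F='00': no prefix
  E='011' vs D='010': no prefix
  E='011' vs H='10': no prefix
  E='011' vs A='11': no prefix
  H='10' vs F='00': no prefix
  H='10' vs D='010': no prefix
  H='10' vs E='011': no prefix
  H='10' vs A='11': no prefix
  A='11' vs F='00': no prefix
  A='11' vs D='010': no prefix
  A='11' vs E='011': no prefix
  A='11' vs H='10': no prefix
No violation found over all pairs.

YES -- this is a valid prefix code. No codeword is a prefix of any other codeword.


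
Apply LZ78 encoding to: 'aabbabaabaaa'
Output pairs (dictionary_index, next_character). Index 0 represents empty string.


LZ78 encoding steps:
Dictionary: {0: ''}
Step 1: w='' (idx 0), next='a' -> output (0, 'a'), add 'a' as idx 1
Step 2: w='a' (idx 1), next='b' -> output (1, 'b'), add 'ab' as idx 2
Step 3: w='' (idx 0), next='b' -> output (0, 'b'), add 'b' as idx 3
Step 4: w='ab' (idx 2), next='a' -> output (2, 'a'), add 'aba' as idx 4
Step 5: w='aba' (idx 4), next='a' -> output (4, 'a'), add 'abaa' as idx 5
Step 6: w='a' (idx 1), end of input -> output (1, '')


Encoded: [(0, 'a'), (1, 'b'), (0, 'b'), (2, 'a'), (4, 'a'), (1, '')]


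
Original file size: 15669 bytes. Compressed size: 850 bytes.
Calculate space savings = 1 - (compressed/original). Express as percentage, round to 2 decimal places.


ratio = compressed/original = 850/15669 = 0.054247
savings = 1 - ratio = 1 - 0.054247 = 0.945753
as a percentage: 0.945753 * 100 = 94.58%

Space savings = 1 - 850/15669 = 94.58%


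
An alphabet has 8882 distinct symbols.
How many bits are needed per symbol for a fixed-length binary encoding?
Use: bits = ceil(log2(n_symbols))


log2(8882) = 13.1167
Bracket: 2^13 = 8192 < 8882 <= 2^14 = 16384
So ceil(log2(8882)) = 14

bits = ceil(log2(8882)) = ceil(13.1167) = 14 bits


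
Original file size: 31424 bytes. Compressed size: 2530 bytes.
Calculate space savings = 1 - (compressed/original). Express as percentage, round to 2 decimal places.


ratio = compressed/original = 2530/31424 = 0.080512
savings = 1 - ratio = 1 - 0.080512 = 0.919488
as a percentage: 0.919488 * 100 = 91.95%

Space savings = 1 - 2530/31424 = 91.95%


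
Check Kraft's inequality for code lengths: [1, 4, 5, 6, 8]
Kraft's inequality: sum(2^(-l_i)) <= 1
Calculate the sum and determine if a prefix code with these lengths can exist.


Sum = 2^(-1) + 2^(-4) + 2^(-5) + 2^(-6) + 2^(-8)
    = 0.5 + 0.0625 + 0.03125 + 0.015625 + 0.00390625
    = 157/256 = 0.61328125
Since 0.61328125 <= 1, Kraft's inequality IS satisfied.
A prefix code with these lengths CAN exist.

Kraft sum = 0.61328125. Satisfied.


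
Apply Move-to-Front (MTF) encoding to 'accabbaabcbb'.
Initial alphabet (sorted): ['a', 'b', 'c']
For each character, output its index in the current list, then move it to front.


MTF encoding:
'a': index 0 in ['a', 'b', 'c'] -> ['a', 'b', 'c']
'c': index 2 in ['a', 'b', 'c'] -> ['c', 'a', 'b']
'c': index 0 in ['c', 'a', 'b'] -> ['c', 'a', 'b']
'a': index 1 in ['c', 'a', 'b'] -> ['a', 'c', 'b']
'b': index 2 in ['a', 'c', 'b'] -> ['b', 'a', 'c']
'b': index 0 in ['b', 'a', 'c'] -> ['b', 'a', 'c']
'a': index 1 in ['b', 'a', 'c'] -> ['a', 'b', 'c']
'a': index 0 in ['a', 'b', 'c'] -> ['a', 'b', 'c']
'b': index 1 in ['a', 'b', 'c'] -> ['b', 'a', 'c']
'c': index 2 in ['b', 'a', 'c'] -> ['c', 'b', 'a']
'b': index 1 in ['c', 'b', 'a'] -> ['b', 'c', 'a']
'b': index 0 in ['b', 'c', 'a'] -> ['b', 'c', 'a']


Output: [0, 2, 0, 1, 2, 0, 1, 0, 1, 2, 1, 0]


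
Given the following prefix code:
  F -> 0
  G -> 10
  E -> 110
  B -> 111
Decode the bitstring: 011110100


Decoding step by step:
Bits 0 -> F
Bits 111 -> B
Bits 10 -> G
Bits 10 -> G
Bits 0 -> F


Decoded message: FBGGF


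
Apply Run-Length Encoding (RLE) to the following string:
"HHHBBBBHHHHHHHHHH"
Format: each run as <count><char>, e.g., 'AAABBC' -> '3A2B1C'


Scanning runs left to right:
  i=0: run of 'H' x 3 -> '3H'
  i=3: run of 'B' x 4 -> '4B'
  i=7: run of 'H' x 10 -> '10H'

RLE = 3H4B10H


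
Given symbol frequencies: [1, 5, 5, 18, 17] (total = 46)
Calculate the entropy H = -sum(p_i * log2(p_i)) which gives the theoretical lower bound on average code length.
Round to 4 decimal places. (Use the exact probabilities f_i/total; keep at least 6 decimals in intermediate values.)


Per-symbol terms -p_i * log2(p_i) with p_i = f_i/46:
  p = 1/46 = 0.021739: log2(p) = -5.523562, -p*log2(p) = 0.120077
  p = 5/46 = 0.108696: log2(p) = -3.201634, -p*log2(p) = 0.348004
  p = 5/46 = 0.108696: log2(p) = -3.201634, -p*log2(p) = 0.348004
  p = 18/46 = 0.391304: log2(p) = -1.353637, -p*log2(p) = 0.529684
  p = 17/46 = 0.369565: log2(p) = -1.436099, -p*log2(p) = 0.530732
H = 0.120077 + 0.348004 + 0.348004 + 0.529684 + 0.530732 = 1.876501

H = 1.8765 bits/symbol


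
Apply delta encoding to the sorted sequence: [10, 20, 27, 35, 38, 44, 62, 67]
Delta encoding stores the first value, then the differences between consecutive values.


First value: 10
Deltas:
  20 - 10 = 10
  27 - 20 = 7
  35 - 27 = 8
  38 - 35 = 3
  44 - 38 = 6
  62 - 44 = 18
  67 - 62 = 5


Delta encoded: [10, 10, 7, 8, 3, 6, 18, 5]


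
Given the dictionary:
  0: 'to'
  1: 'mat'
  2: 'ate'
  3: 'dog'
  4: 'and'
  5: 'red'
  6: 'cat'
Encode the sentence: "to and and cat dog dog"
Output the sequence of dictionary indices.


Look up each word in the dictionary:
  'to' -> 0
  'and' -> 4
  'and' -> 4
  'cat' -> 6
  'dog' -> 3
  'dog' -> 3

Encoded: [0, 4, 4, 6, 3, 3]


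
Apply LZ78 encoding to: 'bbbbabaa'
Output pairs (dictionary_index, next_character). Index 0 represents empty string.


LZ78 encoding steps:
Dictionary: {0: ''}
Step 1: w='' (idx 0), next='b' -> output (0, 'b'), add 'b' as idx 1
Step 2: w='b' (idx 1), next='b' -> output (1, 'b'), add 'bb' as idx 2
Step 3: w='b' (idx 1), next='a' -> output (1, 'a'), add 'ba' as idx 3
Step 4: w='ba' (idx 3), next='a' -> output (3, 'a'), add 'baa' as idx 4


Encoded: [(0, 'b'), (1, 'b'), (1, 'a'), (3, 'a')]


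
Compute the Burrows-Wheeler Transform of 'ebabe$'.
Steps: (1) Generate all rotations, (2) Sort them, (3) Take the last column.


Rotations (sorted):
  0: $ebabe -> last char: e
  1: abe$eb -> last char: b
  2: babe$e -> last char: e
  3: be$eba -> last char: a
  4: e$ebab -> last char: b
  5: ebabe$ -> last char: $


BWT = ebeab$


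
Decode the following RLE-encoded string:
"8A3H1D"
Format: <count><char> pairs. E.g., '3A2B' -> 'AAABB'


Expanding each <count><char> pair:
  8A -> 'AAAAAAAA'
  3H -> 'HHH'
  1D -> 'D'

Decoded = AAAAAAAAHHHD


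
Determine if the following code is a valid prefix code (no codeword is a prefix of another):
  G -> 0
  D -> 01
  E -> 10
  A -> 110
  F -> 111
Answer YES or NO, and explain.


Checking each pair (does one codeword prefix another?):
  G='0' vs D='01': prefix -- VIOLATION

NO -- this is NOT a valid prefix code. G (0) is a prefix of D (01).


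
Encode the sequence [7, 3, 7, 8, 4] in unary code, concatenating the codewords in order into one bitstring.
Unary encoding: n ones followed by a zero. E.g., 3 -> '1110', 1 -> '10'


Encode each number as n ones followed by a terminating 0:
  7 -> 11111110 (8 bits)
  3 -> 1110 (4 bits)
  7 -> 11111110 (8 bits)
  8 -> 111111110 (9 bits)
  4 -> 11110 (5 bits)
Total length = 8 + 4 + 8 + 9 + 5 = 34 bits.

Unary([7, 3, 7, 8, 4]) = 1111111011101111111011111111011110 (34 bits)


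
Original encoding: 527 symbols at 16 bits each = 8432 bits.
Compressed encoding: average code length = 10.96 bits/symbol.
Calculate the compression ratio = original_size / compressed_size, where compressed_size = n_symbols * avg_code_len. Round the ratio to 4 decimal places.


original_size = n_symbols * orig_bits = 527 * 16 = 8432 bits
compressed_size = n_symbols * avg_code_len = 527 * 10.96 = 5775.92 bits
ratio = original_size / compressed_size = 8432 / 5775.92 = 1.4599

Compression ratio = 1.4599


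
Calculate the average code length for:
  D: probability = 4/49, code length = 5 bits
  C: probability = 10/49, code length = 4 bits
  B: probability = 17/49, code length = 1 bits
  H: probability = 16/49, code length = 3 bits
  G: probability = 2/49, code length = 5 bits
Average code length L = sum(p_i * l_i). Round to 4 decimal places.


Weighted contributions p_i * l_i:
  D: (4/49) * 5 = 20/49
  C: (10/49) * 4 = 40/49
  B: (17/49) * 1 = 17/49
  H: (16/49) * 3 = 48/49
  G: (2/49) * 5 = 10/49
Sum = (20 + 40 + 17 + 48 + 10)/49 = 135/49

L = 135/49 = 2.7551 bits/symbol


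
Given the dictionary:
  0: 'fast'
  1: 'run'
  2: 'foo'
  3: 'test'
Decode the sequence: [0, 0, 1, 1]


Look up each index in the dictionary:
  0 -> 'fast'
  0 -> 'fast'
  1 -> 'run'
  1 -> 'run'

Decoded: "fast fast run run"


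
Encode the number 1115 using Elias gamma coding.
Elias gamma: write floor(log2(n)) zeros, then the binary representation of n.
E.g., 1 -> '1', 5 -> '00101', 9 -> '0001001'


num_bits = floor(log2(1115)) + 1 = 11
leading_zeros = num_bits - 1 = 10
binary(1115) = 10001011011

Elias gamma(1115) = '0000000000' + '10001011011' = 000000000010001011011 (21 bits)


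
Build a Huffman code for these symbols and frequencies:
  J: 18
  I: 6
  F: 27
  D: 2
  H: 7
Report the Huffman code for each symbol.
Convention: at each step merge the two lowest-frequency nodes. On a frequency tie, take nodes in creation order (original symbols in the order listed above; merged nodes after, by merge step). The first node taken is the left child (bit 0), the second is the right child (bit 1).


Huffman tree construction:
Step 1: Merge D(2) + I(6) = 8
Step 2: Merge H(7) + (D+I)(8) = 15
Step 3: Merge (H+(D+I))(15) + J(18) = 33
Step 4: Merge F(27) + ((H+(D+I))+J)(33) = 60
Read each symbol's code off the tree from the root (left child = 0, right child = 1).

Codes:
  J: 11 (length 2)
  I: 1011 (length 4)
  F: 0 (length 1)
  D: 1010 (length 4)
  H: 100 (length 3)
Average code length: 116/60 = 1.9333 bits/symbol


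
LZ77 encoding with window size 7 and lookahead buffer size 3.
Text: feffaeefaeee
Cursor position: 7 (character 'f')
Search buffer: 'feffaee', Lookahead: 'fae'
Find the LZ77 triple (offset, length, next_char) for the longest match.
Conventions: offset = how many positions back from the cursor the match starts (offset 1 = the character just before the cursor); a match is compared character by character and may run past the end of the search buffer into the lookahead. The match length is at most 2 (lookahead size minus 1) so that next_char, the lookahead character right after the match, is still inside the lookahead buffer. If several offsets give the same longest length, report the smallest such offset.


Try each offset into the search buffer:
  offset=1 (pos 6, char 'e'): match length 0
  offset=2 (pos 5, char 'e'): match length 0
  offset=3 (pos 4, char 'a'): match length 0
  offset=4 (pos 3, char 'f'): match length 2
  offset=5 (pos 2, char 'f'): match length 1
  offset=6 (pos 1, char 'e'): match length 0
  offset=7 (pos 0, char 'f'): match length 1
Longest match has length 2 at offset 4.
next_char = character at position 7 + 2 = 9 -> 'e'

Best match: offset=4, length=2 (matching 'fa' starting at position 3)
LZ77 triple: (4, 2, 'e')
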